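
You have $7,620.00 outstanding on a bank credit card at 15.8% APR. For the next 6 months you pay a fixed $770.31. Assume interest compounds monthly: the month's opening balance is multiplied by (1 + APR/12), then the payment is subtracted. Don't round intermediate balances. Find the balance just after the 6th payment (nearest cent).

Monthly rate r = 15.8%/12 = 1.31667% = 0.0131667.
Each month: B ← B·(1+r) − $770.31.
Month 1: interest $100.33; balance after payment $6,950.02.
Month 2: interest $91.51; balance after payment $6,271.22.
Month 3: interest $82.57; balance after payment $5,583.48.
Month 4: interest $73.52; balance after payment $4,886.69.
Month 5: interest $64.34; balance after payment $4,180.72.
Month 6: interest $55.05; balance after payment $3,465.45.

$3,465.45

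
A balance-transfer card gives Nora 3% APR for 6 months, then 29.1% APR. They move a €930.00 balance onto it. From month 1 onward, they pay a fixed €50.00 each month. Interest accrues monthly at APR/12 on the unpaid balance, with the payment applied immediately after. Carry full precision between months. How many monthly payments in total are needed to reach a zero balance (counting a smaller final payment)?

22 months

Promo months 1–6 at r₀ = 3%/12 = 0.0025; months 7+ at r₁ = 29.1%/12 = 0.02425.
After month 6: iterate B ← B·(1+r₀) − €50.00 for 6 months → €642.16.
Then at r₁ with €50.00/mo: n₂ = −ln(1 − r₁·B/P)/ln(1+r₁) ≈ 15.57 → 16 more payments.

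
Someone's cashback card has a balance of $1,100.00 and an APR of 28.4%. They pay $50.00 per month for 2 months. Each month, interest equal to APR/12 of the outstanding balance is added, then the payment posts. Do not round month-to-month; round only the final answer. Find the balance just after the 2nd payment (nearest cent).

Monthly rate r = 28.4%/12 = 2.36667% = 0.0236667.
Each month: B ← B·(1+r) − $50.00.
Month 1: interest $26.03; balance after payment $1,076.03.
Month 2: interest $25.47; balance after payment $1,051.50.

$1,051.50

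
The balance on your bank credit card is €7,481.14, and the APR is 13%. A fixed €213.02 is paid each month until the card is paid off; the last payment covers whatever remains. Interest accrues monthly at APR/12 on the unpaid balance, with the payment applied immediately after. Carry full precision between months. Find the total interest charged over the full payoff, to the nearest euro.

€1,984

Monthly rate r = 13%/12 = 1.08333% = 0.0108333.
Payoff takes n = ⌈−ln(1 − rB₀/P)/ln(1+r)⌉ = ⌈44.434⌉ = 45 payments; the last is €92.72.
Total paid = 44·€213.02 + €92.72 = €9,465.60.
Total interest = total paid − principal = €9,465.60 − €7,481.14 = €1,984.46.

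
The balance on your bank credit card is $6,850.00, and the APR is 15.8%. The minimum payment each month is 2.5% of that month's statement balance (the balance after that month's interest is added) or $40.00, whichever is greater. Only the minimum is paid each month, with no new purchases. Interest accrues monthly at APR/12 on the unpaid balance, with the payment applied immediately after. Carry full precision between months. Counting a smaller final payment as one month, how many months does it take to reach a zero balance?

Monthly rate r = 15.8%/12 = 1.31667% = 0.0131667.
While 2.5% of the post-interest balance exceeds $40.00, each month B ← (B·(1+r))·(1 − 0.025), i.e. B shrinks by the factor (1+r)·0.975 = 0.98784.
This holds for months 1–120. Entering month 121 the balance is $1,577.44; 2.5% of the post-interest balance is now below $40.00, so the flat $40.00 minimum applies from here.
From month 121 a fixed $40.00 at rate r clears $1,577.44 in 56 more payments. Total: 120 + 56 = 176 months.

176 months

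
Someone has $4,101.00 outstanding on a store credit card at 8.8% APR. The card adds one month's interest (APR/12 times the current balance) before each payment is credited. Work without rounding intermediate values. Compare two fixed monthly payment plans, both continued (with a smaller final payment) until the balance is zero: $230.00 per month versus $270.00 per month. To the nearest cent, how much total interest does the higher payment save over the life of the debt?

Monthly rate r = 8.8%/12 = 0.733333% = 0.00733333.
At $230.00/mo: n = ⌈−ln(1 − rB₀/P)/ln(1+r)⌉ = 20 payments (last $41.27); total interest = total paid − $4,101.00 = $310.27.
At $270.00/mo: 17 payments (last $43.97); total interest $262.97.
Interest saved = $310.27 − $262.97 = $47.30.

$47.30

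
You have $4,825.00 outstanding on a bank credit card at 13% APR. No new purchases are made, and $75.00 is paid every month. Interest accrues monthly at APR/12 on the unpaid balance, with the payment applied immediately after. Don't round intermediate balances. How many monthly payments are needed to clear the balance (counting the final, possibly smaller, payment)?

Monthly rate r = 13%/12 = 1.08333% = 0.0108333.
Recurrence: B ← B·(1+r) − $75.00.
Month 1: interest $52.27; balance after payment $4,802.27.
Month 2: interest $52.02; balance after payment $4,779.30.
Closed form: n = −ln(1 − rB₀/P)/ln(1+r) = −ln(0.30306)/ln(1.01083) ≈ 110.796, so the balance reaches zero during payment 111.

111 payments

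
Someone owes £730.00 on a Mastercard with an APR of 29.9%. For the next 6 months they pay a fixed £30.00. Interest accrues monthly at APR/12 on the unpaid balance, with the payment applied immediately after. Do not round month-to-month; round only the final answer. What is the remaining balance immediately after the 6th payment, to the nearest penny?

Monthly rate r = 29.9%/12 = 2.49167% = 0.0249167.
Each month: B ← B·(1+r) − £30.00.
Month 1: interest £18.19; balance after payment £718.19.
Month 2: interest £17.89; balance after payment £706.08.
Month 3: interest £17.59; balance after payment £693.68.
Month 4: interest £17.28; balance after payment £680.96.
Month 5: interest £16.97; balance after payment £667.93.
Month 6: interest £16.64; balance after payment £654.57.

£654.57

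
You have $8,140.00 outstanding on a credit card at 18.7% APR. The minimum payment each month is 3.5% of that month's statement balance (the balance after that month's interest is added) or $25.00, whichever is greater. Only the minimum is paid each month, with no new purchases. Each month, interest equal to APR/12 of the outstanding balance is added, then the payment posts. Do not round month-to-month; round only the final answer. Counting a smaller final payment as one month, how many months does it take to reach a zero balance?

159 months

Monthly rate r = 18.7%/12 = 1.55833% = 0.0155833.
While 3.5% of the post-interest balance exceeds $25.00, each month B ← (B·(1+r))·(1 − 0.035), i.e. B shrinks by the factor (1+r)·0.965 = 0.98004.
This holds for months 1–122. Entering month 123 the balance is $695.43; 3.5% of the post-interest balance is now below $25.00, so the flat $25.00 minimum applies from here.
From month 123 a fixed $25.00 at rate r clears $695.43 in 37 more payments. Total: 122 + 37 = 159 months.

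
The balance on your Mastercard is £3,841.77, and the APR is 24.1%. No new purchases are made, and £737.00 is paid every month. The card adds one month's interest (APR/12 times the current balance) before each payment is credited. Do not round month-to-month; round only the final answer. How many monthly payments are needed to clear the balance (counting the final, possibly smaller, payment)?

Monthly rate r = 24.1%/12 = 2.00833% = 0.0200833.
Recurrence: B ← B·(1+r) − £737.00.
Month 1: interest £77.16; balance after payment £3,181.93.
Month 2: interest £63.90; balance after payment £2,508.83.
Month 3: interest £50.39; balance after payment £1,822.21.
Month 4: interest £36.60; balance after payment £1,121.81.
Month 5: interest £22.53; balance after payment £407.34.
Month 6: interest £8.18; balance after payment £0.00.

6 months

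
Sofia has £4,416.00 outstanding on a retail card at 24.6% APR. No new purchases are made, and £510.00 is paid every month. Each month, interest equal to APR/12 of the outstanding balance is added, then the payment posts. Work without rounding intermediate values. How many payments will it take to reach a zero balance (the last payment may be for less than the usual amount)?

10 months

Monthly rate r = 24.6%/12 = 2.05% = 0.0205.
Recurrence: B ← B·(1+r) − £510.00.
Month 1: interest £90.53; balance after payment £3,996.53.
Month 2: interest £81.93; balance after payment £3,568.46.
Closed form: n = −ln(1 − rB₀/P)/ln(1+r) = −ln(0.82249)/ln(1.0205) ≈ 9.630, so the balance reaches zero during payment 10.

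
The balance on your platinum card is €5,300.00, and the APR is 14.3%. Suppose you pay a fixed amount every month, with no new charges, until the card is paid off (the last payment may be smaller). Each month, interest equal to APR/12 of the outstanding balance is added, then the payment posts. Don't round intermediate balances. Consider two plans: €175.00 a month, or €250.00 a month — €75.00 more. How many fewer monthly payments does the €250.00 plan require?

13 fewer payments

Monthly rate r = 14.3%/12 = 1.19167% = 0.0119167.
At €175.00/mo: n = ⌈−ln(1 − rB₀/P)/ln(1+r)⌉ = 38 payments (last €138.91); total interest = total paid − €5,300.00 = €1,313.91.
At €250.00/mo: 25 payments (last €145.77); total interest €845.77.
Payments saved = 38 − 25 = 13.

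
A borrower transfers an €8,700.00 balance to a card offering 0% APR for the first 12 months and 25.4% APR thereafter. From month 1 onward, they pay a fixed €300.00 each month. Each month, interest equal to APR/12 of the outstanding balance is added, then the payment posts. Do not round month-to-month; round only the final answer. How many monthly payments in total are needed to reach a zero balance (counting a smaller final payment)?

Promo months 1–12 at r₀ = 0%/12 = 0; months 13+ at r₁ = 25.4%/12 = 0.0211667.
After month 12 (no interest yet): B = €8,700.00 − 12·€300.00 = €5,100.00.
Then at r₁ with €300.00/mo: n₂ = −ln(1 − r₁·B/P)/ln(1+r₁) ≈ 21.29 → 22 more payments.

34 months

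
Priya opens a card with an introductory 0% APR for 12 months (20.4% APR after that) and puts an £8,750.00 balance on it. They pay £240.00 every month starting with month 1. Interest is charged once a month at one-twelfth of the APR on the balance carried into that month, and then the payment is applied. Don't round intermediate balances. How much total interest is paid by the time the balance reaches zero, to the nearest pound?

£1,783

Promo months 1–12 at r₀ = 0%/12 = 0; months 13+ at r₁ = 20.4%/12 = 0.017.
After month 12 (no interest yet): B = £8,750.00 − 12·£240.00 = £5,870.00.
Then at r₁ with £240.00/mo: n₂ = −ln(1 − r₁·B/P)/ln(1+r₁) ≈ 31.89 → 32 more payments.
Total paid = 43·£240.00 + £212.72 = £10,532.72; interest = £10,532.72 − £8,750.00 = £1,782.72.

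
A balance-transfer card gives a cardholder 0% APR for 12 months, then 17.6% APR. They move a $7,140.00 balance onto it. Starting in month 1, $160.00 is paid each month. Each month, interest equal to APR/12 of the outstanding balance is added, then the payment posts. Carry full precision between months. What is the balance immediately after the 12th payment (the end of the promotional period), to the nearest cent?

Promo months 1–12 at r₀ = 0%/12 = 0; months 13+ at r₁ = 17.6%/12 = 0.0146667.
After month 12 (no interest yet): B = $7,140.00 − 12·$160.00 = $5,220.00.

$5,220.00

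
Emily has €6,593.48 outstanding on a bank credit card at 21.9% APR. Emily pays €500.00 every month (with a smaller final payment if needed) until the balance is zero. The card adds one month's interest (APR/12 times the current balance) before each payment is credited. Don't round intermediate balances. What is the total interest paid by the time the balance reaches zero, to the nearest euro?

€1,019

Monthly rate r = 21.9%/12 = 1.825% = 0.01825.
Payoff takes n = ⌈−ln(1 − rB₀/P)/ln(1+r)⌉ = ⌈15.223⌉ = 16 payments; the last is €112.10.
Total paid = 15·€500.00 + €112.10 = €7,612.10.
Total interest = total paid − principal = €7,612.10 − €6,593.48 = €1,018.62.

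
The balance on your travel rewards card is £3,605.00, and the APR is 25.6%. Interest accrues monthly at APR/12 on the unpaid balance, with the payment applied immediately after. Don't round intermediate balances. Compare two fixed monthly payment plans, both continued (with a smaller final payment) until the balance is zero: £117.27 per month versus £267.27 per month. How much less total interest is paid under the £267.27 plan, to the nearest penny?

£1,628.98

Monthly rate r = 25.6%/12 = 2.13333% = 0.0213333.
At £117.27/mo: n = ⌈−ln(1 − rB₀/P)/ln(1+r)⌉ = 51 payments (last £62.02); total interest = total paid − £3,605.00 = £2,320.52.
At £267.27/mo: 17 payments (last £20.22); total interest £691.54.
Interest saved = £2,320.52 − £691.54 = £1,628.98.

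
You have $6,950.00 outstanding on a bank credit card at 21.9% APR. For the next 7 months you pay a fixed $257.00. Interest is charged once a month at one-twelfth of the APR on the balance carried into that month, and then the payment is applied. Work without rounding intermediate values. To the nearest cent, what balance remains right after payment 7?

$5,987.43

Monthly rate r = 21.9%/12 = 1.825% = 0.01825.
Each month: B ← B·(1+r) − $257.00.
Month 1: interest $126.84; balance after payment $6,819.84.
Month 2: interest $124.46; balance after payment $6,687.30.
Month 3: interest $122.04; balance after payment $6,552.34.
Month 4: interest $119.58; balance after payment $6,414.92.
Month 5: interest $117.07; balance after payment $6,275.00.
Month 6: interest $114.52; balance after payment $6,132.51.
Month 7: interest $111.92; balance after payment $5,987.43.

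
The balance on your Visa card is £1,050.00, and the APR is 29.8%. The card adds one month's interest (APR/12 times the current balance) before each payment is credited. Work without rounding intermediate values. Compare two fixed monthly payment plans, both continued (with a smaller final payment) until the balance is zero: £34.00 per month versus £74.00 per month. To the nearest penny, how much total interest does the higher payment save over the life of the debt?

Monthly rate r = 29.8%/12 = 2.48333% = 0.0248333.
At £34.00/mo: n = ⌈−ln(1 − rB₀/P)/ln(1+r)⌉ = 60 payments (last £12.67); total interest = total paid − £1,050.00 = £968.67.
At £74.00/mo: 18 payments (last £52.73); total interest £260.73.
Interest saved = £968.67 − £260.73 = £707.94.

£707.94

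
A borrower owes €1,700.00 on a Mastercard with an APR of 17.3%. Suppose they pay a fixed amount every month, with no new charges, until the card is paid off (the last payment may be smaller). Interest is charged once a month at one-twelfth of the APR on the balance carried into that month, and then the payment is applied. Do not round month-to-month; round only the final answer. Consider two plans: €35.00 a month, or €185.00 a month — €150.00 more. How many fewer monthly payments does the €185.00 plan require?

75 fewer payments

Monthly rate r = 17.3%/12 = 1.44167% = 0.0144167.
At €35.00/mo: n = ⌈−ln(1 − rB₀/P)/ln(1+r)⌉ = 85 payments (last €5.94); total interest = total paid − €1,700.00 = €1,245.94.
At €185.00/mo: 10 payments (last €171.86); total interest €136.86.
Payments saved = 85 − 10 = 75.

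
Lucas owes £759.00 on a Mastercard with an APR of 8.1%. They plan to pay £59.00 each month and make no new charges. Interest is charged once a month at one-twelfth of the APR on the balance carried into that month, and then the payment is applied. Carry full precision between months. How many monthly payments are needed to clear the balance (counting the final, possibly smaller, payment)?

14 payments

Monthly rate r = 8.1%/12 = 0.675% = 0.00675.
Recurrence: B ← B·(1+r) − £59.00.
Month 1: interest £5.12; balance after payment £705.12.
Month 2: interest £4.76; balance after payment £650.88.
Closed form: n = −ln(1 − rB₀/P)/ln(1+r) = −ln(0.91317)/ln(1.00675) ≈ 13.503, so the balance reaches zero during payment 14.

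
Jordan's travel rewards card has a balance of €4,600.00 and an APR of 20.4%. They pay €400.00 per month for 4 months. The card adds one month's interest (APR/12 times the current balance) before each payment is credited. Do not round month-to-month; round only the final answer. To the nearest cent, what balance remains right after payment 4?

Monthly rate r = 20.4%/12 = 1.7% = 0.017.
Each month: B ← B·(1+r) − €400.00.
Month 1: interest €78.20; balance after payment €4,278.20.
Month 2: interest €72.73; balance after payment €3,950.93.
Month 3: interest €67.17; balance after payment €3,618.10.
Month 4: interest €61.51; balance after payment €3,279.60.

€3,279.60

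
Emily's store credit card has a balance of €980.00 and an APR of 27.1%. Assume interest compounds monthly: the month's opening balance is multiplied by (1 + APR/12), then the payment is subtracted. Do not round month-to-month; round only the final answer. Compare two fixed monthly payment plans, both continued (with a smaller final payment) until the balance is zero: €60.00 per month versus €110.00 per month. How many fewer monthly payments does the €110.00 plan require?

10 fewer payments

Monthly rate r = 27.1%/12 = 2.25833% = 0.0225833.
At €60.00/mo: n = ⌈−ln(1 − rB₀/P)/ln(1+r)⌉ = 21 payments (last €36.66); total interest = total paid − €980.00 = €256.66.
At €110.00/mo: 11 payments (last €6.57); total interest €126.57.
Payments saved = 21 − 11 = 10.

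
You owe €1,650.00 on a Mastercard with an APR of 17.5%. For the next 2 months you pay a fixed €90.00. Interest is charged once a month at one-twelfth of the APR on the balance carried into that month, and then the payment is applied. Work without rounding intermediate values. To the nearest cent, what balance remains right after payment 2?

Monthly rate r = 17.5%/12 = 1.45833% = 0.0145833.
Each month: B ← B·(1+r) − €90.00.
Month 1: interest €24.06; balance after payment €1,584.06.
Month 2: interest €23.10; balance after payment €1,517.16.

€1,517.16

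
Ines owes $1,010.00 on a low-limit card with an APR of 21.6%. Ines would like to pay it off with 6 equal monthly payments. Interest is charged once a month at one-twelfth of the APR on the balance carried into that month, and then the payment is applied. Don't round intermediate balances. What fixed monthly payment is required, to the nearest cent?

Monthly rate r = 21.6%/12 = 1.8% = 0.018.
Level-payment amortization: P = B₀·r / (1 − (1+r)^(−n)) = 1010.00·0.018 / (1 − 1.018^(−6)).
Denominator 1 − (1+r)^(−6) = 0.101509826.
P = 18.18 / 0.101509826 ≈ 179.10.

$179.10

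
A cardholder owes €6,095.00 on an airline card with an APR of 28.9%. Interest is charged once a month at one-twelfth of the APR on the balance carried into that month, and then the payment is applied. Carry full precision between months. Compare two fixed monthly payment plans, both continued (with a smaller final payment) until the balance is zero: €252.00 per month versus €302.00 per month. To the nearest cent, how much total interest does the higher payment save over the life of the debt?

Monthly rate r = 28.9%/12 = 2.40833% = 0.0240833.
At €252.00/mo: n = ⌈−ln(1 − rB₀/P)/ln(1+r)⌉ = 37 payments (last €177.74); total interest = total paid − €6,095.00 = €3,154.74.
At €302.00/mo: 28 payments (last €293.13); total interest €2,352.13.
Interest saved = €3,154.74 − €2,352.13 = €802.61.

€802.61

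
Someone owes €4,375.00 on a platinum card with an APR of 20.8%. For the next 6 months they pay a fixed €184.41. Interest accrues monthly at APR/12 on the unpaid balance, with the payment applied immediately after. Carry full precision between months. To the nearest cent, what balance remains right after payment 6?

Monthly rate r = 20.8%/12 = 1.73333% = 0.0173333.
Each month: B ← B·(1+r) − €184.41.
Month 1: interest €75.83; balance after payment €4,266.42.
Month 2: interest €73.95; balance after payment €4,155.96.
Month 3: interest €72.04; balance after payment €4,043.59.
Month 4: interest €70.09; balance after payment €3,929.27.
Month 5: interest €68.11; balance after payment €3,812.97.
Month 6: interest €66.09; balance after payment €3,694.65.

€3,694.65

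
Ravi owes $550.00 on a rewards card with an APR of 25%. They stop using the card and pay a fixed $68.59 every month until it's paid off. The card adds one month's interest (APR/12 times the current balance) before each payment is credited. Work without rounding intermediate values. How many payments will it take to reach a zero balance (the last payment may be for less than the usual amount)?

9 payments

Monthly rate r = 25%/12 = 2.08333% = 0.0208333.
Recurrence: B ← B·(1+r) − $68.59.
Month 1: interest $11.46; balance after payment $492.87.
Month 2: interest $10.27; balance after payment $434.55.
Closed form: n = −ln(1 − rB₀/P)/ln(1+r) = −ln(0.83294)/ln(1.02083) ≈ 8.865, so the balance reaches zero during payment 9.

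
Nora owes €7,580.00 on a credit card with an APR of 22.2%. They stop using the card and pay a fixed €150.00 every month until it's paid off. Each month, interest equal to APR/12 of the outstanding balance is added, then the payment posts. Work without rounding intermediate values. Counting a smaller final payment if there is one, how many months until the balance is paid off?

Monthly rate r = 22.2%/12 = 1.85% = 0.0185.
Recurrence: B ← B·(1+r) − €150.00.
Month 1: interest €140.23; balance after payment €7,570.23.
Month 2: interest €140.05; balance after payment €7,560.28.
Closed form: n = −ln(1 − rB₀/P)/ln(1+r) = −ln(0.065133)/ln(1.0185) ≈ 149.000, so the balance reaches zero during payment 150.

150 months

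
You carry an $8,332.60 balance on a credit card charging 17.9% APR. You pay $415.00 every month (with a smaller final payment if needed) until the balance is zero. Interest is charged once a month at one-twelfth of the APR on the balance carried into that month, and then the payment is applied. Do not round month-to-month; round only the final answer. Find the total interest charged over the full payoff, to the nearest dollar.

Monthly rate r = 17.9%/12 = 1.49167% = 0.0149167.
Payoff takes n = ⌈−ln(1 − rB₀/P)/ln(1+r)⌉ = ⌈24.041⌉ = 25 payments; the last is $17.28.
Total paid = 24·$415.00 + $17.28 = $9,977.28.
Total interest = total paid − principal = $9,977.28 − $8,332.60 = $1,644.68.

$1,645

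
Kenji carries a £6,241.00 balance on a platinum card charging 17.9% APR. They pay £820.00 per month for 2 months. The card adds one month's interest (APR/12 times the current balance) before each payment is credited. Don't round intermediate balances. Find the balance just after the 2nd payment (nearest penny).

Monthly rate r = 17.9%/12 = 1.49167% = 0.0149167.
Each month: B ← B·(1+r) − £820.00.
Month 1: interest £93.09; balance after payment £5,514.09.
Month 2: interest £82.25; balance after payment £4,776.35.

£4,776.35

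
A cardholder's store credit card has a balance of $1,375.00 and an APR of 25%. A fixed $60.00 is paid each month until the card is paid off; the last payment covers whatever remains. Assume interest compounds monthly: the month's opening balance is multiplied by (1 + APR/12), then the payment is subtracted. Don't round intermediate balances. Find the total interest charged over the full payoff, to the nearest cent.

Monthly rate r = 25%/12 = 2.08333% = 0.0208333.
Payoff takes n = ⌈−ln(1 − rB₀/P)/ln(1+r)⌉ = ⌈31.475⌉ = 32 payments; the last is $28.67.
Total paid = 31·$60.00 + $28.67 = $1,888.67.
Total interest = total paid − principal = $1,888.67 − $1,375.00 = $513.67.

$513.67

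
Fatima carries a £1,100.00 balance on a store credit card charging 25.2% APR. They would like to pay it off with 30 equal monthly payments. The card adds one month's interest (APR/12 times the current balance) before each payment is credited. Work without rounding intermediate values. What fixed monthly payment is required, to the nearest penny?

Monthly rate r = 25.2%/12 = 2.1% = 0.021.
Level-payment amortization: P = B₀·r / (1 − (1+r)^(−n)) = 1100.00·0.021 / (1 − 1.021^(−30)).
Denominator 1 − (1+r)^(−30) = 0.463922305.
P = 23.1 / 0.463922305 ≈ 49.79.

£49.79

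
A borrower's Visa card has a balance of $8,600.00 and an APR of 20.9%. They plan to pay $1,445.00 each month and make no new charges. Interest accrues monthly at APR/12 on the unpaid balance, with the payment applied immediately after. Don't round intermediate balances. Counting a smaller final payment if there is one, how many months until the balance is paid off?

Monthly rate r = 20.9%/12 = 1.74167% = 0.0174167.
Recurrence: B ← B·(1+r) − $1,445.00.
Month 1: interest $149.78; balance after payment $7,304.78.
Month 2: interest $127.22; balance after payment $5,987.01.
Closed form: n = −ln(1 − rB₀/P)/ln(1+r) = −ln(0.89634)/ln(1.01742) ≈ 6.338, so the balance reaches zero during payment 7.

7 payments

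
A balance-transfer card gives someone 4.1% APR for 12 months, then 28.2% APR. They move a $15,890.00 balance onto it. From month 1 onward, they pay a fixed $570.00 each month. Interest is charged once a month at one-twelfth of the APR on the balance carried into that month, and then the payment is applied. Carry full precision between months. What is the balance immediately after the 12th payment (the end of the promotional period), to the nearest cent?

$9,583.86

Promo months 1–12 at r₀ = 4.1%/12 = 0.00341667; months 13+ at r₁ = 28.2%/12 = 0.0235.
After month 12: iterate B ← B·(1+r₀) − $570.00 for 12 months → $9,583.86.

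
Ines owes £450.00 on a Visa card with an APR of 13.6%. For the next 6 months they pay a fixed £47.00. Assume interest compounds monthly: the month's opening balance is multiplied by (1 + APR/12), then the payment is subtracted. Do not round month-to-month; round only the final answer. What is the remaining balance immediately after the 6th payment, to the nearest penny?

Monthly rate r = 13.6%/12 = 1.13333% = 0.0113333.
Each month: B ← B·(1+r) − £47.00.
Month 1: interest £5.10; balance after payment £408.10.
Month 2: interest £4.63; balance after payment £365.73.
Month 3: interest £4.14; balance after payment £322.87.
Month 4: interest £3.66; balance after payment £279.53.
Month 5: interest £3.17; balance after payment £235.70.
Month 6: interest £2.67; balance after payment £191.37.

£191.37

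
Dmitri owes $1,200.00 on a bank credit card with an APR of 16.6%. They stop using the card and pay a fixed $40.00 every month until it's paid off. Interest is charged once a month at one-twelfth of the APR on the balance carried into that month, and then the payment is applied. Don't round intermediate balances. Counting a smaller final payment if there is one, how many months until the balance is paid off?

40 months

Monthly rate r = 16.6%/12 = 1.38333% = 0.0138333.
Recurrence: B ← B·(1+r) − $40.00.
Month 1: interest $16.60; balance after payment $1,176.60.
Month 2: interest $16.28; balance after payment $1,152.88.
Closed form: n = −ln(1 − rB₀/P)/ln(1+r) = −ln(0.585)/ln(1.01383) ≈ 39.025, so the balance reaches zero during payment 40.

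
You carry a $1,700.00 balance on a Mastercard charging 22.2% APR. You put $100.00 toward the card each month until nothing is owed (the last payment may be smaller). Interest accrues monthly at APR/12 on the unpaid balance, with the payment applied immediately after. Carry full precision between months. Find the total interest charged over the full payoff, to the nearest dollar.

$360

Monthly rate r = 22.2%/12 = 1.85% = 0.0185.
Payoff takes n = ⌈−ln(1 − rB₀/P)/ln(1+r)⌉ = ⌈20.599⌉ = 21 payments; the last is $60.16.
Total paid = 20·$100.00 + $60.16 = $2,060.16.
Total interest = total paid − principal = $2,060.16 − $1,700.00 = $360.16.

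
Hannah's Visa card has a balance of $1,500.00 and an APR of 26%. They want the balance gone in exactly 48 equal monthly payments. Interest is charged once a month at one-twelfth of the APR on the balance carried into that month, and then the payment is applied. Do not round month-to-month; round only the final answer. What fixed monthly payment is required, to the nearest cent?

$50.58

Monthly rate r = 26%/12 = 2.16667% = 0.0216667.
Level-payment amortization: P = B₀·r / (1 − (1+r)^(−n)) = 1500.00·0.0216667 / (1 − 1.02167^(−48)).
Denominator 1 − (1+r)^(−48) = 0.642597784.
P = 32.5 / 0.642597784 ≈ 50.58.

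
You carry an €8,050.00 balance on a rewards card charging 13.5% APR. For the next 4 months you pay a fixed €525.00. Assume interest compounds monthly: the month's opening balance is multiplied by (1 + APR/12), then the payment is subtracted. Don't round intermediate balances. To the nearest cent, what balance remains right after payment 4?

Monthly rate r = 13.5%/12 = 1.125% = 0.01125.
Each month: B ← B·(1+r) − €525.00.
Month 1: interest €90.56; balance after payment €7,615.56.
Month 2: interest €85.68; balance after payment €7,176.24.
Month 3: interest €80.73; balance after payment €6,731.97.
Month 4: interest €75.73; balance after payment €6,282.70.

€6,282.70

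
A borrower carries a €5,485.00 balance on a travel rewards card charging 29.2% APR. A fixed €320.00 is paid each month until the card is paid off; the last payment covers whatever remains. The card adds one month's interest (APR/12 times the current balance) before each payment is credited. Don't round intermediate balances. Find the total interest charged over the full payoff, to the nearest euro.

Monthly rate r = 29.2%/12 = 2.43333% = 0.0243333.
Payoff takes n = ⌈−ln(1 − rB₀/P)/ln(1+r)⌉ = ⌈22.449⌉ = 23 payments; the last is €144.65.
Total paid = 22·€320.00 + €144.65 = €7,184.65.
Total interest = total paid − principal = €7,184.65 − €5,485.00 = €1,699.65.

€1,700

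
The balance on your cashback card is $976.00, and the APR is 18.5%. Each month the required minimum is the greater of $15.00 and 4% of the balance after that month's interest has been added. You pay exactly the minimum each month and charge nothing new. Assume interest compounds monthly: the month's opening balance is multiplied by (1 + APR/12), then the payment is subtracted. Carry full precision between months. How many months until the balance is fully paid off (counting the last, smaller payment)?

70 months

Monthly rate r = 18.5%/12 = 1.54167% = 0.0154167.
While 4% of the post-interest balance exceeds $15.00, each month B ← (B·(1+r))·(1 − 0.04), i.e. B shrinks by the factor (1+r)·0.96 = 0.9748.
This holds for months 1–39. Entering month 40 the balance is $360.71; 4% of the post-interest balance is now below $15.00, so the flat $15.00 minimum applies from here.
From month 40 a fixed $15.00 at rate r clears $360.71 in 31 more payments. Total: 39 + 31 = 70 months.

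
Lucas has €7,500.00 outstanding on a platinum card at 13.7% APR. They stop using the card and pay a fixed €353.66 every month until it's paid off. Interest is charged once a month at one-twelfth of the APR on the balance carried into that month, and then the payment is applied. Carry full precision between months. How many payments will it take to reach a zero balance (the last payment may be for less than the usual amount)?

25 payments

Monthly rate r = 13.7%/12 = 1.14167% = 0.0114167.
Recurrence: B ← B·(1+r) − €353.66.
Month 1: interest €85.62; balance after payment €7,231.97.
Month 2: interest €82.56; balance after payment €6,960.87.
Closed form: n = −ln(1 − rB₀/P)/ln(1+r) = −ln(0.75789)/ln(1.01142) ≈ 24.420, so the balance reaches zero during payment 25.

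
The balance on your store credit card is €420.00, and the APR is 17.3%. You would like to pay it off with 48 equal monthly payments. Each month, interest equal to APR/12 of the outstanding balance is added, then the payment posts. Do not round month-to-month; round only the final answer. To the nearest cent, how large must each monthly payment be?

€12.18

Monthly rate r = 17.3%/12 = 1.44167% = 0.0144167.
Level-payment amortization: P = B₀·r / (1 − (1+r)^(−n)) = 420.00·0.0144167 / (1 − 1.01442^(−48)).
Denominator 1 − (1+r)^(−48) = 0.496946757.
P = 6.055 / 0.496946757 ≈ 12.18.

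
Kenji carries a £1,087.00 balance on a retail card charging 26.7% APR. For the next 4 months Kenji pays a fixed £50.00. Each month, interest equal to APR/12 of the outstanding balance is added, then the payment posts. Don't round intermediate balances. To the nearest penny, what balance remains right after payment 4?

Monthly rate r = 26.7%/12 = 2.225% = 0.02225.
Each month: B ← B·(1+r) − £50.00.
Month 1: interest £24.19; balance after payment £1,061.19.
Month 2: interest £23.61; balance after payment £1,034.80.
Month 3: interest £23.02; balance after payment £1,007.82.
Month 4: interest £22.42; balance after payment £980.25.

£980.25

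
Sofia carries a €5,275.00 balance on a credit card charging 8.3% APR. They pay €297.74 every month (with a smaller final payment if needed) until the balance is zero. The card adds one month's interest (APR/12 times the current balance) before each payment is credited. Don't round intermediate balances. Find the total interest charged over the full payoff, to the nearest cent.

€371.77

Monthly rate r = 8.3%/12 = 0.691667% = 0.00691667.
Payoff takes n = ⌈−ln(1 − rB₀/P)/ln(1+r)⌉ = ⌈18.965⌉ = 19 payments; the last is €287.45.
Total paid = 18·€297.74 + €287.45 = €5,646.77.
Total interest = total paid − principal = €5,646.77 − €5,275.00 = €371.77.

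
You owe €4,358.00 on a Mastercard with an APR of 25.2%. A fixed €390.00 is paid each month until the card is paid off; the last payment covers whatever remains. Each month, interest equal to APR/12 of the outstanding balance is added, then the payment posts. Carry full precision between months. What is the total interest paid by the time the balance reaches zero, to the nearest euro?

€661

Monthly rate r = 25.2%/12 = 2.1% = 0.021.
Payoff takes n = ⌈−ln(1 − rB₀/P)/ln(1+r)⌉ = ⌈12.868⌉ = 13 payments; the last is €339.12.
Total paid = 12·€390.00 + €339.12 = €5,019.12.
Total interest = total paid − principal = €5,019.12 − €4,358.00 = €661.12.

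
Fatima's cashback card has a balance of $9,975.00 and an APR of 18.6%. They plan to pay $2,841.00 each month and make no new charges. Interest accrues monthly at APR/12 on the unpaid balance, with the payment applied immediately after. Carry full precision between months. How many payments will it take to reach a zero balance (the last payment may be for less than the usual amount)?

4 months

Monthly rate r = 18.6%/12 = 1.55% = 0.0155.
Recurrence: B ← B·(1+r) − $2,841.00.
Month 1: interest $154.61; balance after payment $7,288.61.
Month 2: interest $112.97; balance after payment $4,560.59.
Month 3: interest $70.69; balance after payment $1,790.28.
Month 4: interest $27.75; balance after payment $0.00.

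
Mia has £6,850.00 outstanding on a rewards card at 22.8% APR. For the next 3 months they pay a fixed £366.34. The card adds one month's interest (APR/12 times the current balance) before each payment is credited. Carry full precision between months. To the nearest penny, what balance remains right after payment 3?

£6,127.88

Monthly rate r = 22.8%/12 = 1.9% = 0.019.
Each month: B ← B·(1+r) − £366.34.
Month 1: interest £130.15; balance after payment £6,613.81.
Month 2: interest £125.66; balance after payment £6,373.13.
Month 3: interest £121.09; balance after payment £6,127.88.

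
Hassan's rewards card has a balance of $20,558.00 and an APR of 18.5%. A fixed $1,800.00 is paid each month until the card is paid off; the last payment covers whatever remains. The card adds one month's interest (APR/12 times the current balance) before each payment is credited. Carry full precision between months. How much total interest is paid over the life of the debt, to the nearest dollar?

Monthly rate r = 18.5%/12 = 1.54167% = 0.0154167.
Payoff takes n = ⌈−ln(1 − rB₀/P)/ln(1+r)⌉ = ⌈12.659⌉ = 13 payments; the last is $1,189.97.
Total paid = 12·$1,800.00 + $1,189.97 = $22,789.97.
Total interest = total paid − principal = $22,789.97 − $20,558.00 = $2,231.97.

$2,232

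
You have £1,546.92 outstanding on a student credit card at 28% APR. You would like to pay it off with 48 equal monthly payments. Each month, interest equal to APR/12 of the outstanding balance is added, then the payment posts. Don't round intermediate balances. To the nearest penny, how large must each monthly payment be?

£53.91

Monthly rate r = 28%/12 = 2.33333% = 0.0233333.
Level-payment amortization: P = B₀·r / (1 − (1+r)^(−n)) = 1546.92·0.0233333 / (1 − 1.02333^(−48)).
Denominator 1 − (1+r)^(−48) = 0.669494871.
P = 36.0948 / 0.669494871 ≈ 53.91.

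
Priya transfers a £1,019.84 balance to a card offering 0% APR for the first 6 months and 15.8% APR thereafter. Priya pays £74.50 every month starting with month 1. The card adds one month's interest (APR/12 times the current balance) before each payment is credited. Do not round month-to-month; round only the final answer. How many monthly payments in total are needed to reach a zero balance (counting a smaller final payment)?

Promo months 1–6 at r₀ = 0%/12 = 0; months 7+ at r₁ = 15.8%/12 = 0.0131667.
After month 6 (no interest yet): B = £1,019.84 − 6·£74.50 = £572.84.
Then at r₁ with £74.50/mo: n₂ = −ln(1 − r₁·B/P)/ln(1+r₁) ≈ 8.16 → 9 more payments.

15 payments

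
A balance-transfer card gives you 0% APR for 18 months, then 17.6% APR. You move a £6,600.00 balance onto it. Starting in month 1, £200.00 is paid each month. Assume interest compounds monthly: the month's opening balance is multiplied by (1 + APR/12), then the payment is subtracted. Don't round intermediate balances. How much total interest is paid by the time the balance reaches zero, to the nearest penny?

Promo months 1–18 at r₀ = 0%/12 = 0; months 19+ at r₁ = 17.6%/12 = 0.0146667.
After month 18 (no interest yet): B = £6,600.00 − 18·£200.00 = £3,000.00.
Then at r₁ with £200.00/mo: n₂ = −ln(1 − r₁·B/P)/ln(1+r₁) ≈ 17.06 → 18 more payments.
Total paid = 35·£200.00 + £12.98 = £7,012.98; interest = £7,012.98 − £6,600.00 = £412.98.

£412.98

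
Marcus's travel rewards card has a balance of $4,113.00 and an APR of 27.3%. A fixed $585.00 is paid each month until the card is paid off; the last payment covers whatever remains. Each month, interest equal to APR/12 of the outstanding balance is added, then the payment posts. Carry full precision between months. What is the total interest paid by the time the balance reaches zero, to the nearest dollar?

Monthly rate r = 27.3%/12 = 2.275% = 0.02275.
Payoff takes n = ⌈−ln(1 − rB₀/P)/ln(1+r)⌉ = ⌈7.748⌉ = 8 payments; the last is $438.87.
Total paid = 7·$585.00 + $438.87 = $4,533.87.
Total interest = total paid − principal = $4,533.87 − $4,113.00 = $420.87.

$421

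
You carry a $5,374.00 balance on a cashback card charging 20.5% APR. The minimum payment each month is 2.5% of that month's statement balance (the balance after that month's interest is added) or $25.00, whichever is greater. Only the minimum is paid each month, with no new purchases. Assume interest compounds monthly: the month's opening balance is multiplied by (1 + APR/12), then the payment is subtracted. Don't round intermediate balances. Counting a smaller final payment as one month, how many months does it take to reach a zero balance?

269 months

Monthly rate r = 20.5%/12 = 1.70833% = 0.0170833.
While 2.5% of the post-interest balance exceeds $25.00, each month B ← (B·(1+r))·(1 − 0.025), i.e. B shrinks by the factor (1+r)·0.975 = 0.99166.
This holds for months 1–203. Entering month 204 the balance is $980.87; 2.5% of the post-interest balance is now below $25.00, so the flat $25.00 minimum applies from here.
From month 204 a fixed $25.00 at rate r clears $980.87 in 66 more payments. Total: 203 + 66 = 269 months.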